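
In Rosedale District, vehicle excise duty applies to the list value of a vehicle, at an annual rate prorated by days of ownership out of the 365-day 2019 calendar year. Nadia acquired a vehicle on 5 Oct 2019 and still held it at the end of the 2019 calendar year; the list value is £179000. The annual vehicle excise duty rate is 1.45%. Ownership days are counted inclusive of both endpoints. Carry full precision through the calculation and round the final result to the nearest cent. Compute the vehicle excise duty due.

£625.76

Days held (5 Oct – 31 Dec 2019): 88 out of 365
Tax = £179000 × 1.45% × 88/365 = £625.7644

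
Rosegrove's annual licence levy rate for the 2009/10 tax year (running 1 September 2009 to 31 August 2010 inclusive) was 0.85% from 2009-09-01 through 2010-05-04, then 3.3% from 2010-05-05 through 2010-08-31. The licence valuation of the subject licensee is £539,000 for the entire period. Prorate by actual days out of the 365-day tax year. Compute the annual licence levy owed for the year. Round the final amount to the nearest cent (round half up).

£8,886.85

2009-09-01 to 2010-05-04: 246 days at 0.85% → £539,000 × 0.85% × 246/365 = £3,087.8055
2010-05-05 to 2010-08-31: 119 days at 3.3% → £539,000 × 3.3% × 119/365 = £5,799.0493
Total = £8,886.8548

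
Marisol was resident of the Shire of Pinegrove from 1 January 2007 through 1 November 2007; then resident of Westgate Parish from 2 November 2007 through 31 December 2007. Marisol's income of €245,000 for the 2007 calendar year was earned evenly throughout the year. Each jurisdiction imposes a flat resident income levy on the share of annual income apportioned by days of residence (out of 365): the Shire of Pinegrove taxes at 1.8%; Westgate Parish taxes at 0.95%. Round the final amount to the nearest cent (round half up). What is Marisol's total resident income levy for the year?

€4,067.67

The Shire of Pinegrove, 1 January – 1 November 2007: 305 days → €245,000 × 1.8% × 305/365 = €3,685.0685
Westgate Parish, 2 November – 31 December 2007: 60 days → €245,000 × 0.95% × 60/365 = €382.6027
Total = €4,067.6712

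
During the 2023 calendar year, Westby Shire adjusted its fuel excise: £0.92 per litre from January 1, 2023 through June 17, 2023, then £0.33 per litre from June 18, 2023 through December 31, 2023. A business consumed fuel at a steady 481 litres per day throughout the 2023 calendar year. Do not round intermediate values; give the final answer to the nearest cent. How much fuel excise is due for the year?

January 1 – June 17, 2023: 168 days × 481 litres/day = 80,808 litres at £0.92/litre → £74,343.36
June 18 – December 31, 2023: 197 days × 481 litres/day = 94,757 litres at £0.33/litre → £31,269.81

£105,613.17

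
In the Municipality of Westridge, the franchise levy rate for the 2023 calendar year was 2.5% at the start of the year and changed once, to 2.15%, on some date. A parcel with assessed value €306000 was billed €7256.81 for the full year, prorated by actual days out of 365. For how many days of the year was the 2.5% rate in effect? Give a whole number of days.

Let d = days at the first rate; then 365 − d days at the second rate.
€306000 × [2.5%·d + 2.15%·(365−d)] / 365 = €7256.81
Solving gives d = 231, so the new rate took effect on 20 Aug 2023.

231 days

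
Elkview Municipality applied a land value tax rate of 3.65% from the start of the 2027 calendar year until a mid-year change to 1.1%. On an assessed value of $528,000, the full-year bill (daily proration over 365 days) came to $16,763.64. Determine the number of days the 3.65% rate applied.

297 days

Let d = days at the first rate; then 365 − d days at the second rate.
$528,000 × [3.65%·d + 1.1%·(365−d)] / 365 = $16,763.64
Solving gives d = 297, so the new rate took effect on October 25, 2027.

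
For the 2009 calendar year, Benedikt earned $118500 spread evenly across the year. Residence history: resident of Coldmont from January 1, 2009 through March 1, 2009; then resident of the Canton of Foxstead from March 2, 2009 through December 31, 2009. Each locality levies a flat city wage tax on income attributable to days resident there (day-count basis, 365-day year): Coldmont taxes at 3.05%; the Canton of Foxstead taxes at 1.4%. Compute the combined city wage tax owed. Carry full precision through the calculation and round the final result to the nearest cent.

$1980.41

Coldmont, January 1 – March 1, 2009: 60 days → $118500 × 3.05% × 60/365 = $594.1233
The Canton of Foxstead, March 2 – December 31, 2009: 305 days → $118500 × 1.4% × 305/365 = $1386.2877
Total = $1980.4110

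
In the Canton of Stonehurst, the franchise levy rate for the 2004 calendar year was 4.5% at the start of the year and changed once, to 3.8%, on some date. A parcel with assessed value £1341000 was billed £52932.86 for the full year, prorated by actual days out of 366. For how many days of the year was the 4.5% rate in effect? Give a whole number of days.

77 days

Let d = days at the first rate; then 366 − d days at the second rate.
£1341000 × [4.5%·d + 3.8%·(366−d)] / 366 = £52932.86
Solving gives d = 77, so the new rate took effect on March 18, 2004.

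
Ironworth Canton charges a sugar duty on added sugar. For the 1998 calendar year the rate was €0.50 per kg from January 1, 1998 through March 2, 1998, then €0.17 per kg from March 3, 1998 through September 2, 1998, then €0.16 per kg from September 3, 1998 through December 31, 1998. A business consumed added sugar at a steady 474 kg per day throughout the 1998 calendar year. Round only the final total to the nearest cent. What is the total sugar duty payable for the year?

January 1 – March 2, 1998: 61 days × 474 kg/day = 28,914 kg at €0.50/kg → €14,457.00
March 3 – September 2, 1998: 184 days × 474 kg/day = 87,216 kg at €0.17/kg → €14,826.72
September 3 – December 31, 1998: 120 days × 474 kg/day = 56,880 kg at €0.16/kg → €9,100.80

€38,384.52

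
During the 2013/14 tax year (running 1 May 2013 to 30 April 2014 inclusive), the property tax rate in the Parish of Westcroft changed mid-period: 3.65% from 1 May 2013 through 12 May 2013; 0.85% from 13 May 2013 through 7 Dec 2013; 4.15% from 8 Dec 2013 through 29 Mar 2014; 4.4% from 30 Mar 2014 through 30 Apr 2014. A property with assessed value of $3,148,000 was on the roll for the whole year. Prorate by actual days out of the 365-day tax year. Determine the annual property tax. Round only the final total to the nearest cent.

$71,330.23

1 May – 12 May 2013: 12 days at 3.65% → $3,148,000 × 3.65% × 12/365 = $3,777.6000
13 May – 7 Dec 2013: 209 days at 0.85% → $3,148,000 × 0.85% × 209/365 = $15,321.7041
8 Dec 2013 – 29 Mar 2014: 112 days at 4.15% → $3,148,000 × 4.15% × 112/365 = $40,087.4082
30 Mar – 30 Apr 2014: 32 days at 4.4% → $3,148,000 × 4.4% × 32/365 = $12,143.5178
Total = $71,330.2301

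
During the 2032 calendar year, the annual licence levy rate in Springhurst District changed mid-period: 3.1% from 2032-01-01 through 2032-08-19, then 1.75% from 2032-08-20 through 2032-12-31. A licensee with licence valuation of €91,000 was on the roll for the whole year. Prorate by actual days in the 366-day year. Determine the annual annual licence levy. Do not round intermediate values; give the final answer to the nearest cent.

2032-01-01 to 2032-08-19: 232 days at 3.1% → €91,000 × 3.1% × 232/366 = €1,788.1749
2032-08-20 to 2032-12-31: 134 days at 1.75% → €91,000 × 1.75% × 134/366 = €583.0464
Total = €2,371.2213

€2,371.22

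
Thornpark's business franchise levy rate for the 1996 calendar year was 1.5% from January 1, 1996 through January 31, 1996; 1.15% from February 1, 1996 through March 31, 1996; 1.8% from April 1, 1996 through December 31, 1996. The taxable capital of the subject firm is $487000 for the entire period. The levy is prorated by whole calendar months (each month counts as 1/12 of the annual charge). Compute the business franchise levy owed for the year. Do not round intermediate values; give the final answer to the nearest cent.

January 1 – January 31, 1996: 1 month at 1.5% → $487000 × 1.5% × 1/12 = $608.7500
February 1 – March 31, 1996: 2 months at 1.15% → $487000 × 1.15% × 2/12 = $933.4167
April 1 – December 31, 1996: 9 months at 1.8% → $487000 × 1.8% × 9/12 = $6574.5000
Total = $8116.6667

$8116.67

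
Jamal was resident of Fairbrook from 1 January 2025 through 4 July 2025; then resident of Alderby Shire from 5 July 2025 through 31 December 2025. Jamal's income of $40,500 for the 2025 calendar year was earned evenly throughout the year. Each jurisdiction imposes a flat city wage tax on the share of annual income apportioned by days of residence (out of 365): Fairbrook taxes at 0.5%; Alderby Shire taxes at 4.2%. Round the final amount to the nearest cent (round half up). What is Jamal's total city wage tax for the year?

$941.49

Fairbrook, 1 January – 4 July 2025: 185 days → $40,500 × 0.5% × 185/365 = $102.6370
Alderby Shire, 5 July – 31 December 2025: 180 days → $40,500 × 4.2% × 180/365 = $838.8493
Total = $941.4863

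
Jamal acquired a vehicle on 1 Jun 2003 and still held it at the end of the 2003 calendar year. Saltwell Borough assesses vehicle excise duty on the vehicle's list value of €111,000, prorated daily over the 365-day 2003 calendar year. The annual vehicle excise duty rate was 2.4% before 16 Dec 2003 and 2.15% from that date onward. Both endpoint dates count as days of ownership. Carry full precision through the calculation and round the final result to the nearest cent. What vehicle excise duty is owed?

€1,549.74

1 Jun – 15 Dec 2003: 198 days at 2.4% → €111,000 × 2.4% × 198/365 = €1,445.1288
16 Dec – 31 Dec 2003: 16 days at 2.15% → €111,000 × 2.15% × 16/365 = €104.6137
Total = €1,549.7425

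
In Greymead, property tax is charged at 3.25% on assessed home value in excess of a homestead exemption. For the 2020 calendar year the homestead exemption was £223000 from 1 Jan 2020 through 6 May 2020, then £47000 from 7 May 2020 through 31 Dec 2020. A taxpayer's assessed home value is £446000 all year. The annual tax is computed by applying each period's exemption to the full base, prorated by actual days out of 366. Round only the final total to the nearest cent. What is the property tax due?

1 Jan – 6 May 2020: 127 days, exemption £223000 → (£446000 − £223000) × 3.25% × 127/366 = £2514.8429
7 May – 31 Dec 2020: 239 days, exemption £47000 → (£446000 − £47000) × 3.25% × 239/366 = £8467.8484
Total = £10982.6913

£10982.69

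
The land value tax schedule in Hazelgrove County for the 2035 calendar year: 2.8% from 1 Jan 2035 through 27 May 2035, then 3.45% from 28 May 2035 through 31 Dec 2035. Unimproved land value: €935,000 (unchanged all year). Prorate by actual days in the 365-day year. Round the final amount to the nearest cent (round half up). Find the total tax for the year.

1 Jan – 27 May 2035: 147 days at 2.8% → €935,000 × 2.8% × 147/365 = €10,543.7260
28 May – 31 Dec 2035: 218 days at 3.45% → €935,000 × 3.45% × 218/365 = €19,266.1233
Total = €29,809.8493

€29,809.85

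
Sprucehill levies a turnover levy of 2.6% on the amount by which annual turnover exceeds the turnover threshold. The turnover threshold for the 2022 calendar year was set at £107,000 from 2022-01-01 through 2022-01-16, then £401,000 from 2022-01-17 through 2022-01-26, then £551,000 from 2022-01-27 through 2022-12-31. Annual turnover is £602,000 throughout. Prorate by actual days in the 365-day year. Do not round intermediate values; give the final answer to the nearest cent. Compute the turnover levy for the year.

2022-01-01 to 2022-01-16: 16 days, exemption £107,000 → (£602,000 − £107,000) × 2.6% × 16/365 = £564.1644
2022-01-17 to 2022-01-26: 10 days, exemption £401,000 → (£602,000 − £401,000) × 2.6% × 10/365 = £143.1781
2022-01-27 to 2022-12-31: 339 days, exemption £551,000 → (£602,000 − £551,000) × 2.6% × 339/365 = £1,231.5452
Total = £1,938.8877

£1,938.89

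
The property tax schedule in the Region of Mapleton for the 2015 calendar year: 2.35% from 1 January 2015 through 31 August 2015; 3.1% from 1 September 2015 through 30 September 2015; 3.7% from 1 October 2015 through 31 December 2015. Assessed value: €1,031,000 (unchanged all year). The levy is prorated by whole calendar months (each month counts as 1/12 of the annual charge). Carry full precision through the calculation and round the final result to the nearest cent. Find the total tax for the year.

€28,352.50

1 January – 31 August 2015: 8 months at 2.35% → €1,031,000 × 2.35% × 8/12 = €16,152.3333
1 September – 30 September 2015: 1 month at 3.1% → €1,031,000 × 3.1% × 1/12 = €2,663.4167
1 October – 31 December 2015: 3 months at 3.7% → €1,031,000 × 3.7% × 3/12 = €9,536.7500
Total = €28,352.5000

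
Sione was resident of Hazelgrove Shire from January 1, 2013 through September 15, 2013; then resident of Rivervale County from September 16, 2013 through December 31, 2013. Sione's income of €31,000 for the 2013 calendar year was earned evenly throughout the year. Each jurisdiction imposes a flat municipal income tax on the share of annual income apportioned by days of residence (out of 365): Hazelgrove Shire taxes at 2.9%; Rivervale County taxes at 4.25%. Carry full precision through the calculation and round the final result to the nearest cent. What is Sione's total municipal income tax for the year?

Hazelgrove Shire, January 1 – September 15, 2013: 258 days → €31,000 × 2.9% × 258/365 = €635.4575
Rivervale County, September 16 – December 31, 2013: 107 days → €31,000 × 4.25% × 107/365 = €386.2260
Total = €1,021.6836

€1,021.68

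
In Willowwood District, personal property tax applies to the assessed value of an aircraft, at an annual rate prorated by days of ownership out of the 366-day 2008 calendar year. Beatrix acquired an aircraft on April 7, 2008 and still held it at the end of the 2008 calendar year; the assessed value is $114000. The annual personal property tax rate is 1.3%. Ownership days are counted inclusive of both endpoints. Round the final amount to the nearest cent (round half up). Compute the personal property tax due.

$1089.23

Days held (April 7 – December 31, 2008): 269 out of 366
Tax = $114000 × 1.3% × 269/366 = $1089.2295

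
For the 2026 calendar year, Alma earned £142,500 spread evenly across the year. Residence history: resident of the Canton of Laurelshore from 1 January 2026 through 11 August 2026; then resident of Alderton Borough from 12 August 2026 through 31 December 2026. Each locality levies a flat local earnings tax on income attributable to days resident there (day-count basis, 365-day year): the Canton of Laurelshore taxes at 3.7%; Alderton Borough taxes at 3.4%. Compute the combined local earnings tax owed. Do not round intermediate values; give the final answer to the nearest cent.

The Canton of Laurelshore, 1 January – 11 August 2026: 223 days → £142,500 × 3.7% × 223/365 = £3,221.2808
Alderton Borough, 12 August – 31 December 2026: 142 days → £142,500 × 3.4% × 142/365 = £1,884.9041
Total = £5,106.1849

£5,106.18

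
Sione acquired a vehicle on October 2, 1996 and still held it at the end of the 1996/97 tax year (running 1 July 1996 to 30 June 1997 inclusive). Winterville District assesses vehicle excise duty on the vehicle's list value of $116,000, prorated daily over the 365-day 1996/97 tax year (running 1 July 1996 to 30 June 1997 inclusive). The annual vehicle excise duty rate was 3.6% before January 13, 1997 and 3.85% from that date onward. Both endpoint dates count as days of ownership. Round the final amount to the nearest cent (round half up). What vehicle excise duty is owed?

October 2, 1996 – January 12, 1997: 103 days at 3.6% → $116,000 × 3.6% × 103/365 = $1,178.4329
January 13 – June 30, 1997: 169 days at 3.85% → $116,000 × 3.85% × 169/365 = $2,067.8192
Total = $3,246.2521

$3,246.25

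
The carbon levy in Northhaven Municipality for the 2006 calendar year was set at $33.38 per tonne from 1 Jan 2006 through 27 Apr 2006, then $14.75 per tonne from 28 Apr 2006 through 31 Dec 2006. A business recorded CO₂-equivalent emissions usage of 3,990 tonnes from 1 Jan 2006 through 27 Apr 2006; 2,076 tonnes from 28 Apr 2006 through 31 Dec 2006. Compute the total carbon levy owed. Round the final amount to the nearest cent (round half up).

$163,807.20

1 Jan – 27 Apr 2006: 3,990 tonnes at $33.38/tonne → $133,186.20
28 Apr – 31 Dec 2006: 2,076 tonnes at $14.75/tonne → $30,621.00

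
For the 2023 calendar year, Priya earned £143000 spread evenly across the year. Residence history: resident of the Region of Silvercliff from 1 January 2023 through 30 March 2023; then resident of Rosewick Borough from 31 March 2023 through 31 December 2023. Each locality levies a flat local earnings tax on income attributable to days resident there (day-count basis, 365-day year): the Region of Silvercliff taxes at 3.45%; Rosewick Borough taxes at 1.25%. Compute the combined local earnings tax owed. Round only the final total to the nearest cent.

The Region of Silvercliff, 1 January – 30 March 2023: 89 days → £143000 × 3.45% × 89/365 = £1202.9630
Rosewick Borough, 31 March – 31 December 2023: 276 days → £143000 × 1.25% × 276/365 = £1351.6438
Total = £2554.6068

£2554.61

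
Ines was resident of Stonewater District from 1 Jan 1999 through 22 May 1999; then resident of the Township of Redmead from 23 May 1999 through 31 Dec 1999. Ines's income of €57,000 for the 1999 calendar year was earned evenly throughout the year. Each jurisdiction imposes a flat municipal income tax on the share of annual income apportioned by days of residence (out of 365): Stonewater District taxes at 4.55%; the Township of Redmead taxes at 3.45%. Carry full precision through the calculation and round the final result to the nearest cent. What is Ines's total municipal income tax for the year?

€2,210.43

Stonewater District, 1 Jan – 22 May 1999: 142 days → €57,000 × 4.55% × 142/365 = €1,008.9781
The Township of Redmead, 23 May – 31 Dec 1999: 223 days → €57,000 × 3.45% × 223/365 = €1,201.4507
Total = €2,210.4288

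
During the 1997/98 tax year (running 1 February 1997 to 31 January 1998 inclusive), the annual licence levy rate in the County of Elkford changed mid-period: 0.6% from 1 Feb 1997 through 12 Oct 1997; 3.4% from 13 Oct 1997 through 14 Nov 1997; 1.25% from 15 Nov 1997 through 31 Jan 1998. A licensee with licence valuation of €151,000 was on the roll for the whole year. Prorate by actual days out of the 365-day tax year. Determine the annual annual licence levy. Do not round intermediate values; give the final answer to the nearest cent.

€1,498.00

1 Feb – 12 Oct 1997: 254 days at 0.6% → €151,000 × 0.6% × 254/365 = €630.4767
13 Oct – 14 Nov 1997: 33 days at 3.4% → €151,000 × 3.4% × 33/365 = €464.1699
15 Nov 1997 – 31 Jan 1998: 78 days at 1.25% → €151,000 × 1.25% × 78/365 = €403.3562
Total = €1,498.0027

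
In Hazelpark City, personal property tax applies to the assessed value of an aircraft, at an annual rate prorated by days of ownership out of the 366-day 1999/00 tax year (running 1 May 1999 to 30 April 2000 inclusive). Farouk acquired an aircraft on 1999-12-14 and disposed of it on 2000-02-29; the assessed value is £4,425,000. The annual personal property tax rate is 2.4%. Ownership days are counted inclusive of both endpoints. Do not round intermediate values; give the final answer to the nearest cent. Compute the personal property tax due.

£22,632.79

Days held (1999-12-14 to 2000-02-29): 78 out of 366
Tax = £4,425,000 × 2.4% × 78/366 = £22,632.7869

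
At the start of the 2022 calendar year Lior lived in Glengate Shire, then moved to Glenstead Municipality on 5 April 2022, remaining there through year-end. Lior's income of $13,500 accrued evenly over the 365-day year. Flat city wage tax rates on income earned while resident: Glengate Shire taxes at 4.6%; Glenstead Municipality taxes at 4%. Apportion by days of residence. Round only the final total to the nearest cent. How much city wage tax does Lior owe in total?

$560.86

Glengate Shire, 1 January – 4 April 2022: 94 days → $13,500 × 4.6% × 94/365 = $159.9288
Glenstead Municipality, 5 April – 31 December 2022: 271 days → $13,500 × 4% × 271/365 = $400.9315
Total = $560.8603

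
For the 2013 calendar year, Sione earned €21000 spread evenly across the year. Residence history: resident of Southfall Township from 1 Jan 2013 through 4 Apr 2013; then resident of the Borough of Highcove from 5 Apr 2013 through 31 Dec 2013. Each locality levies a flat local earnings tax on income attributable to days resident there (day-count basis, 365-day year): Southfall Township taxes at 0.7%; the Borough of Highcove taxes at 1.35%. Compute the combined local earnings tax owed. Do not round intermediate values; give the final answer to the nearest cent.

€248.35

Southfall Township, 1 Jan – 4 Apr 2013: 94 days → €21000 × 0.7% × 94/365 = €37.8575
The Borough of Highcove, 5 Apr – 31 Dec 2013: 271 days → €21000 × 1.35% × 271/365 = €210.4890
Total = €248.3466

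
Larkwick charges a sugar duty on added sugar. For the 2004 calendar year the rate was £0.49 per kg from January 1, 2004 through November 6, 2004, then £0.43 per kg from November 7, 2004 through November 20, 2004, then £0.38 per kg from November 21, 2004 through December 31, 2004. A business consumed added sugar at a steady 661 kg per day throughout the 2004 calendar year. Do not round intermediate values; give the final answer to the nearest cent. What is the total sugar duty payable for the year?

£115,007.39

January 1 – November 6, 2004: 311 days × 661 kg/day = 205,571 kg at £0.49/kg → £100,729.79
November 7 – November 20, 2004: 14 days × 661 kg/day = 9,254 kg at £0.43/kg → £3,979.22
November 21 – December 31, 2004: 41 days × 661 kg/day = 27,101 kg at £0.38/kg → £10,298.38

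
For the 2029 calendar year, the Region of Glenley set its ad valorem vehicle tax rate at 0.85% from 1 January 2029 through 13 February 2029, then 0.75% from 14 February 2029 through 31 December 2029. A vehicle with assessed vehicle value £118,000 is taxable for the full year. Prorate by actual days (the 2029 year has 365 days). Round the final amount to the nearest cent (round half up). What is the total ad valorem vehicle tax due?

1 January – 13 February 2029: 44 days at 0.85% → £118,000 × 0.85% × 44/365 = £120.9096
14 February – 31 December 2029: 321 days at 0.75% → £118,000 × 0.75% × 321/365 = £778.3151
Total = £899.2247

£899.22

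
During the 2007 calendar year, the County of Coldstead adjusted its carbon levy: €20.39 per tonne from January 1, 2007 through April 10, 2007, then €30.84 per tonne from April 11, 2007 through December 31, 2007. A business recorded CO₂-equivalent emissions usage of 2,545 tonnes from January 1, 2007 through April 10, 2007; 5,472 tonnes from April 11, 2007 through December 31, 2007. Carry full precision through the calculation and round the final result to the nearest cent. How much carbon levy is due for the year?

€220,649.03

January 1 – April 10, 2007: 2,545 tonnes at €20.39/tonne → €51,892.55
April 11 – December 31, 2007: 5,472 tonnes at €30.84/tonne → €168,756.48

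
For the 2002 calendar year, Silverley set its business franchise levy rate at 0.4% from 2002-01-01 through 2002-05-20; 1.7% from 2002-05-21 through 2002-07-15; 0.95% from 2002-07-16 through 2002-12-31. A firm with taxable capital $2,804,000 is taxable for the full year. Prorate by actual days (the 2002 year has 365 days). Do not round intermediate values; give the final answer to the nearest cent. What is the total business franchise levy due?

$23,949.23

2002-01-01 to 2002-05-20: 140 days at 0.4% → $2,804,000 × 0.4% × 140/365 = $4,302.0274
2002-05-21 to 2002-07-15: 56 days at 1.7% → $2,804,000 × 1.7% × 56/365 = $7,313.4466
2002-07-16 to 2002-12-31: 169 days at 0.95% → $2,804,000 × 0.95% × 169/365 = $12,333.7589
Total = $23,949.2329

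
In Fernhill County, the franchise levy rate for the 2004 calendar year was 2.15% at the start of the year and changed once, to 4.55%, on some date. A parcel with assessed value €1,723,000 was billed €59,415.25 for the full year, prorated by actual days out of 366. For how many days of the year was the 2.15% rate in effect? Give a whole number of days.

Let d = days at the first rate; then 366 − d days at the second rate.
€1,723,000 × [2.15%·d + 4.55%·(366−d)] / 366 = €59,415.25
Solving gives d = 168, so the new rate took effect on June 17, 2004.

168 days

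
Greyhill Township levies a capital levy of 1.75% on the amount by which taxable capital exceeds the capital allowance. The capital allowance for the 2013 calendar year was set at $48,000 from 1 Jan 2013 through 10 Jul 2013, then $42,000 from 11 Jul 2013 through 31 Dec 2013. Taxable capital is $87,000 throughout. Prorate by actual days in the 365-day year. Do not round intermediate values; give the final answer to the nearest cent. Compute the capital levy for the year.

$732.55

1 Jan – 10 Jul 2013: 191 days, exemption $48,000 → ($87,000 − $48,000) × 1.75% × 191/365 = $357.1438
11 Jul – 31 Dec 2013: 174 days, exemption $42,000 → ($87,000 − $42,000) × 1.75% × 174/365 = $375.4110
Total = $732.5548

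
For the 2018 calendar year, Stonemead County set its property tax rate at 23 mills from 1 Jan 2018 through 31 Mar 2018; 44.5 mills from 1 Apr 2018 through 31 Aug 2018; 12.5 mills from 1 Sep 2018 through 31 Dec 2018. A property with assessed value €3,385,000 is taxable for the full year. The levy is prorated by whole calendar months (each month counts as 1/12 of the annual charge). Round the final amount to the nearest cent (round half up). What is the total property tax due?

€96,331.46

1 Jan – 31 Mar 2018: 3 months at 23 mills → €3,385,000 × 2.3% × 3/12 = €19,463.7500
1 Apr – 31 Aug 2018: 5 months at 44.5 mills → €3,385,000 × 4.45% × 5/12 = €62,763.5417
1 Sep – 31 Dec 2018: 4 months at 12.5 mills → €3,385,000 × 1.25% × 4/12 = €14,104.1667
Total = €96,331.4583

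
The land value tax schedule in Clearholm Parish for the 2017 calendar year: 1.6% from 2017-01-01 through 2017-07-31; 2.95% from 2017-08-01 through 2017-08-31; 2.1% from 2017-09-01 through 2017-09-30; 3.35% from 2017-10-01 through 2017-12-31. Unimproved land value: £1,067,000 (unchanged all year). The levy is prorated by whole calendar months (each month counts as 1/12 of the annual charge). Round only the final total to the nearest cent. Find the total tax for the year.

£23,385.08

2017-01-01 to 2017-07-31: 7 months at 1.6% → £1,067,000 × 1.6% × 7/12 = £9,958.6667
2017-08-01 to 2017-08-31: 1 month at 2.95% → £1,067,000 × 2.95% × 1/12 = £2,623.0417
2017-09-01 to 2017-09-30: 1 month at 2.1% → £1,067,000 × 2.1% × 1/12 = £1,867.2500
2017-10-01 to 2017-12-31: 3 months at 3.35% → £1,067,000 × 3.35% × 3/12 = £8,936.1250
Total = £23,385.0833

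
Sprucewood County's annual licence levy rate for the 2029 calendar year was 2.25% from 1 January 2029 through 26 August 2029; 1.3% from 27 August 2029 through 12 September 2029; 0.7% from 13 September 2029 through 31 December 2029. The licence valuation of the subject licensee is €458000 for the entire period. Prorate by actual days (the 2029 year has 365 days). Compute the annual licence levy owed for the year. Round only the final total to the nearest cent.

€7962.93

1 January – 26 August 2029: 238 days at 2.25% → €458000 × 2.25% × 238/365 = €6719.4247
27 August – 12 September 2029: 17 days at 1.3% → €458000 × 1.3% × 17/365 = €277.3096
13 September – 31 December 2029: 110 days at 0.7% → €458000 × 0.7% × 110/365 = €966.1918
Total = €7962.9260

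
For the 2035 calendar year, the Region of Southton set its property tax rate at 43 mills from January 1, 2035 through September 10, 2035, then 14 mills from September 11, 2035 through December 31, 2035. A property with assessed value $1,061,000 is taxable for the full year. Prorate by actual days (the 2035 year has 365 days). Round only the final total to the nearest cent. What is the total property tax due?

January 1 – September 10, 2035: 253 days at 43 mills → $1,061,000 × 4.3% × 253/365 = $31,623.6137
September 11 – December 31, 2035: 112 days at 14 mills → $1,061,000 × 1.4% × 112/365 = $4,557.9397
Total = $36,181.5534

$36,181.55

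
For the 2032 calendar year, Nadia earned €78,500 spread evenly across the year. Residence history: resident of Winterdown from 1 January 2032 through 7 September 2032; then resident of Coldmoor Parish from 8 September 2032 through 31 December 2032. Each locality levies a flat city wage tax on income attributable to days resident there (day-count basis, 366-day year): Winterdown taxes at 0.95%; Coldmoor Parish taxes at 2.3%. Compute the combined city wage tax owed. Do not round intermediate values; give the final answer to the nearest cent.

Winterdown, 1 January – 7 September 2032: 251 days → €78,500 × 0.95% × 251/366 = €511.4296
Coldmoor Parish, 8 September – 31 December 2032: 115 days → €78,500 × 2.3% × 115/366 = €567.3019
Total = €1,078.7316

€1,078.73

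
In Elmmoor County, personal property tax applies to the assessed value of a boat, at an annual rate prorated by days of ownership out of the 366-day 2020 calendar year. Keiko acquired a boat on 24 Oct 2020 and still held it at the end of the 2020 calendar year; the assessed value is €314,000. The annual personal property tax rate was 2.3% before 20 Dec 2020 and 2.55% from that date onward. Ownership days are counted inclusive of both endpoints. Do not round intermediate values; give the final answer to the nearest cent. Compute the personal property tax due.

€1,387.26

24 Oct – 19 Dec 2020: 57 days at 2.3% → €314,000 × 2.3% × 57/366 = €1,124.7377
20 Dec – 31 Dec 2020: 12 days at 2.55% → €314,000 × 2.55% × 12/366 = €262.5246
Total = €1,387.2623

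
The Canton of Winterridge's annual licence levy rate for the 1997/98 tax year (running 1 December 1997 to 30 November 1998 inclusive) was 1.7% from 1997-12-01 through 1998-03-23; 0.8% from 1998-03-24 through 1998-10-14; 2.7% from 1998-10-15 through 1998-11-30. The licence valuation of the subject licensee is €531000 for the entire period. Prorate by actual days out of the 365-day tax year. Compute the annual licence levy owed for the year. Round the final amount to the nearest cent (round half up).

€7026.66

1997-12-01 to 1998-03-23: 113 days at 1.7% → €531000 × 1.7% × 113/365 = €2794.6603
1998-03-24 to 1998-10-14: 205 days at 0.8% → €531000 × 0.8% × 205/365 = €2385.8630
1998-10-15 to 1998-11-30: 47 days at 2.7% → €531000 × 2.7% × 47/365 = €1846.1342
Total = €7026.6575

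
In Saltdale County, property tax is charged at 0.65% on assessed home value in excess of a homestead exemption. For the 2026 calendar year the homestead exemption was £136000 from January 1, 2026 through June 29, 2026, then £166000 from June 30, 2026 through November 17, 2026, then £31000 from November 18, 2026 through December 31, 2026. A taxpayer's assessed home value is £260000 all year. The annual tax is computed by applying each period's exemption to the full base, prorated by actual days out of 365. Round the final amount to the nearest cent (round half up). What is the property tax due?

£812.95

January 1 – June 29, 2026: 180 days, exemption £136000 → (£260000 − £136000) × 0.65% × 180/365 = £397.4795
June 30 – November 17, 2026: 141 days, exemption £166000 → (£260000 − £166000) × 0.65% × 141/365 = £236.0301
November 18 – December 31, 2026: 44 days, exemption £31000 → (£260000 − £31000) × 0.65% × 44/365 = £179.4356
Total = £812.9452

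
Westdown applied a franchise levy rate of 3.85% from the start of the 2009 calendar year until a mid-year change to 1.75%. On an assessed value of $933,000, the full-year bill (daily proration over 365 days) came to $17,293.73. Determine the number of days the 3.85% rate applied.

Let d = days at the first rate; then 365 − d days at the second rate.
$933,000 × [3.85%·d + 1.75%·(365−d)] / 365 = $17,293.73
Solving gives d = 18, so the new rate took effect on 19 January 2009.

18 days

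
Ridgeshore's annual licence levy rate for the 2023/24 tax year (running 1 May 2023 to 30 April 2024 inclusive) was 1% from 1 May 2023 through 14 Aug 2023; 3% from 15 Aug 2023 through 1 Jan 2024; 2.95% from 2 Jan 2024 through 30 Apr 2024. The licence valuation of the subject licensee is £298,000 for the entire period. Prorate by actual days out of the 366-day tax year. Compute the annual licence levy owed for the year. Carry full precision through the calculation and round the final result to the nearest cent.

£7,165.03

1 May – 14 Aug 2023: 106 days at 1% → £298,000 × 1% × 106/366 = £863.0601
15 Aug 2023 – 1 Jan 2024: 140 days at 3% → £298,000 × 3% × 140/366 = £3,419.6721
2 Jan – 30 Apr 2024: 120 days at 2.95% → £298,000 × 2.95% × 120/366 = £2,882.2951
Total = £7,165.0273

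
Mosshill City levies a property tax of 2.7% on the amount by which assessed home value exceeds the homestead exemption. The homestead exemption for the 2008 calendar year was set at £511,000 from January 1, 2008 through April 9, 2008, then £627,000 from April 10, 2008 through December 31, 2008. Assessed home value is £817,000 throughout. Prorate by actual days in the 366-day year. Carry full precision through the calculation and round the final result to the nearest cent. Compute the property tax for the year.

January 1 – April 9, 2008: 100 days, exemption £511,000 → (£817,000 − £511,000) × 2.7% × 100/366 = £2,257.3770
April 10 – December 31, 2008: 266 days, exemption £627,000 → (£817,000 − £627,000) × 2.7% × 266/366 = £3,728.3607
Total = £5,985.7377

£5,985.74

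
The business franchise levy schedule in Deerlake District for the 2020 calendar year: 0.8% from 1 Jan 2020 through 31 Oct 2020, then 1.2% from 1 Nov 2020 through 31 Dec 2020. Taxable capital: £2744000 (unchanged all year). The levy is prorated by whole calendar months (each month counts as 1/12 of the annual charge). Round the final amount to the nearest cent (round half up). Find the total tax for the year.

1 Jan – 31 Oct 2020: 10 months at 0.8% → £2744000 × 0.8% × 10/12 = £18293.3333
1 Nov – 31 Dec 2020: 2 months at 1.2% → £2744000 × 1.2% × 2/12 = £5488.0000
Total = £23781.3333

£23781.33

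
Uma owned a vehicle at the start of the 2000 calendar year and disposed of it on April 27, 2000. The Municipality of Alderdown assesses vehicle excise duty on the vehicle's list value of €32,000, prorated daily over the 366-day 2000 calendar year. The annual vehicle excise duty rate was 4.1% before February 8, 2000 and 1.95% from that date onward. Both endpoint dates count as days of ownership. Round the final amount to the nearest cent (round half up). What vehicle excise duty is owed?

January 1 – February 7, 2000: 38 days at 4.1% → €32,000 × 4.1% × 38/366 = €136.2186
February 8 – April 27, 2000: 80 days at 1.95% → €32,000 × 1.95% × 80/366 = €136.3934
Total = €272.6120

€272.61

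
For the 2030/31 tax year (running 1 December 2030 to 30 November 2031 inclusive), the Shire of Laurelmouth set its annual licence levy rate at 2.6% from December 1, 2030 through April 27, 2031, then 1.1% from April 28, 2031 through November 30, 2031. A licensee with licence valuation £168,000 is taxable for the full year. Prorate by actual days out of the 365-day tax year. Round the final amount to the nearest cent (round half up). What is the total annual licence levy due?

£2,869.81

December 1, 2030 – April 27, 2031: 148 days at 2.6% → £168,000 × 2.6% × 148/365 = £1,771.1342
April 28 – November 30, 2031: 217 days at 1.1% → £168,000 × 1.1% × 217/365 = £1,098.6740
Total = £2,869.8082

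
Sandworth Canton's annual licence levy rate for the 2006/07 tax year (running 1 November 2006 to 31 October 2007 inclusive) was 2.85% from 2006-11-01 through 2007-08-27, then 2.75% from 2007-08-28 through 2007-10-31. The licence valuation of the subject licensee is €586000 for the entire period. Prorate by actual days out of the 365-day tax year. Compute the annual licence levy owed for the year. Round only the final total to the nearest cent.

2006-11-01 to 2007-08-27: 300 days at 2.85% → €586000 × 2.85% × 300/365 = €13726.8493
2007-08-28 to 2007-10-31: 65 days at 2.75% → €586000 × 2.75% × 65/365 = €2869.7945
Total = €16596.6438

€16596.64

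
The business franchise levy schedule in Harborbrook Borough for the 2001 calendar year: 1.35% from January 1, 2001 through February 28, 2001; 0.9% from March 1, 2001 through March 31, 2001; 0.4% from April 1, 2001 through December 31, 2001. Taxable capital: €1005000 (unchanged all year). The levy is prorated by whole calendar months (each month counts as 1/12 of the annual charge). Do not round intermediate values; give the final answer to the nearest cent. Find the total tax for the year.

€6030.00

January 1 – February 28, 2001: 2 months at 1.35% → €1005000 × 1.35% × 2/12 = €2261.2500
March 1 – March 31, 2001: 1 month at 0.9% → €1005000 × 0.9% × 1/12 = €753.7500
April 1 – December 31, 2001: 9 months at 0.4% → €1005000 × 0.4% × 9/12 = €3015.0000
Total = €6030.0000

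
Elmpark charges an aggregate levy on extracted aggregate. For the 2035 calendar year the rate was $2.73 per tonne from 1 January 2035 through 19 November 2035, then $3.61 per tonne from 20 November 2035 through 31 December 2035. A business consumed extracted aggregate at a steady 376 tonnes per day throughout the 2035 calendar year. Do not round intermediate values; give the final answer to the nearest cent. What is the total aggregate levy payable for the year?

$388,562.16

1 January – 19 November 2035: 323 days × 376 tonnes/day = 121,448 tonnes at $2.73/tonne → $331,553.04
20 November – 31 December 2035: 42 days × 376 tonnes/day = 15,792 tonnes at $3.61/tonne → $57,009.12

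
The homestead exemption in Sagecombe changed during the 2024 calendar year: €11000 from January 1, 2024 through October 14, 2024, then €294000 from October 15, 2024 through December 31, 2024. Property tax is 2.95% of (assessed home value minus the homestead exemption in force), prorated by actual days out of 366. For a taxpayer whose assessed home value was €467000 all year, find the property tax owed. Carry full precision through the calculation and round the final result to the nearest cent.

€11672.81

January 1 – October 14, 2024: 288 days, exemption €11000 → (€467000 − €11000) × 2.95% × 288/366 = €10585.1803
October 15 – December 31, 2024: 78 days, exemption €294000 → (€467000 − €294000) × 2.95% × 78/366 = €1087.6311
Total = €11672.8115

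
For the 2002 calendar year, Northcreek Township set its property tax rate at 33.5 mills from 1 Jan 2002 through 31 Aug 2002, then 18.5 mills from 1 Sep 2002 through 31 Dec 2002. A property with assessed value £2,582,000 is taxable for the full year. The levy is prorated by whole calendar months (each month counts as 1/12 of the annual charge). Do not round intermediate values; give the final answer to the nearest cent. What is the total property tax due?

£73,587.00

1 Jan – 31 Aug 2002: 8 months at 33.5 mills → £2,582,000 × 3.35% × 8/12 = £57,664.6667
1 Sep – 31 Dec 2002: 4 months at 18.5 mills → £2,582,000 × 1.85% × 4/12 = £15,922.3333
Total = £73,587.0000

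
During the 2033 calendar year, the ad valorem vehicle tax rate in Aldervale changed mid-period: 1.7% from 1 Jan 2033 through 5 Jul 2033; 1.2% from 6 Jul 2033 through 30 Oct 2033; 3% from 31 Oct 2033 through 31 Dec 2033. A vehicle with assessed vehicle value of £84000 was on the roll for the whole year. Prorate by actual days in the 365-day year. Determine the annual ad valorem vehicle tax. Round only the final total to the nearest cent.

£1478.86

1 Jan – 5 Jul 2033: 186 days at 1.7% → £84000 × 1.7% × 186/365 = £727.6932
6 Jul – 30 Oct 2033: 117 days at 1.2% → £84000 × 1.2% × 117/365 = £323.1123
31 Oct – 31 Dec 2033: 62 days at 3% → £84000 × 3% × 62/365 = £428.0548
Total = £1478.8603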